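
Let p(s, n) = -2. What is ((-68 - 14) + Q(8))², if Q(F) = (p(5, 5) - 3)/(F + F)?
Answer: 1734489/256 ≈ 6775.3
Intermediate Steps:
Q(F) = -5/(2*F) (Q(F) = (-2 - 3)/(F + F) = -5*1/(2*F) = -5/(2*F))
((-68 - 14) + Q(8))² = ((-68 - 14) - 5/2/8)² = (-82 - 5/2*⅛)² = (-82 - 5/16)² = (-1317/16)² = 1734489/256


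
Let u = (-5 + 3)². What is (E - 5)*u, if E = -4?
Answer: -36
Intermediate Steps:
u = 4 (u = (-2)² = 4)
(E - 5)*u = (-4 - 5)*4 = -9*4 = -36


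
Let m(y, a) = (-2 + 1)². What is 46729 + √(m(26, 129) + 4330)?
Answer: 46729 + √4331 ≈ 46795.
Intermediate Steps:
m(y, a) = 1 (m(y, a) = (-1)² = 1)
46729 + √(m(26, 129) + 4330) = 46729 + √(1 + 4330) = 46729 + √4331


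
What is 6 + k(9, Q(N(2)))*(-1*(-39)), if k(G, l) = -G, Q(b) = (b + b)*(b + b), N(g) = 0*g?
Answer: -345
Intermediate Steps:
N(g) = 0
Q(b) = 4*b² (Q(b) = (2*b)*(2*b) = 4*b²)
6 + k(9, Q(N(2)))*(-1*(-39)) = 6 + (-1*9)*(-1*(-39)) = 6 - 9*39 = 6 - 351 = -345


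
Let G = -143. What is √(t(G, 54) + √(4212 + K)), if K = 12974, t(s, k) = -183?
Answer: √(-183 + √17186) ≈ 7.2045*I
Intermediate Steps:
√(t(G, 54) + √(4212 + K)) = √(-183 + √(4212 + 12974)) = √(-183 + √17186)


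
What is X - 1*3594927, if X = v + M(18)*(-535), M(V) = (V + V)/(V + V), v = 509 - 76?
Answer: -3595029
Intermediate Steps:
v = 433
M(V) = 1 (M(V) = (2*V)/((2*V)) = (2*V)*(1/(2*V)) = 1)
X = -102 (X = 433 + 1*(-535) = 433 - 535 = -102)
X - 1*3594927 = -102 - 1*3594927 = -102 - 3594927 = -3595029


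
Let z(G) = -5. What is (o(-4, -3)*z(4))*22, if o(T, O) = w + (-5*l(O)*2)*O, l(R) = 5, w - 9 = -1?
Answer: -17380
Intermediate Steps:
w = 8 (w = 9 - 1 = 8)
o(T, O) = 8 - 50*O (o(T, O) = 8 + (-5*5*2)*O = 8 + (-25*2)*O = 8 - 50*O)
(o(-4, -3)*z(4))*22 = ((8 - 50*(-3))*(-5))*22 = ((8 + 150)*(-5))*22 = (158*(-5))*22 = -790*22 = -17380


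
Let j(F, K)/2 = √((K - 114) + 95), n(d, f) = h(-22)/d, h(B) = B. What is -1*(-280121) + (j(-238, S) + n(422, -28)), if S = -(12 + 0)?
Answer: 59105520/211 + 2*I*√31 ≈ 2.8012e+5 + 11.136*I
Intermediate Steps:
S = -12 (S = -1*12 = -12)
n(d, f) = -22/d
j(F, K) = 2*√(-19 + K) (j(F, K) = 2*√((K - 114) + 95) = 2*√((-114 + K) + 95) = 2*√(-19 + K))
-1*(-280121) + (j(-238, S) + n(422, -28)) = -1*(-280121) + (2*√(-19 - 12) - 22/422) = 280121 + (2*√(-31) - 22*1/422) = 280121 + (2*(I*√31) - 11/211) = 280121 + (2*I*√31 - 11/211) = 280121 + (-11/211 + 2*I*√31) = 59105520/211 + 2*I*√31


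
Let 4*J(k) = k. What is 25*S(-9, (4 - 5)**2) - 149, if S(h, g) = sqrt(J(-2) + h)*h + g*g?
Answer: -124 - 225*I*sqrt(38)/2 ≈ -124.0 - 693.5*I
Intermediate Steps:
J(k) = k/4
S(h, g) = g**2 + h*sqrt(-1/2 + h) (S(h, g) = sqrt((1/4)*(-2) + h)*h + g*g = sqrt(-1/2 + h)*h + g**2 = h*sqrt(-1/2 + h) + g**2 = g**2 + h*sqrt(-1/2 + h))
25*S(-9, (4 - 5)**2) - 149 = 25*(((4 - 5)**2)**2 + (1/2)*(-9)*sqrt(-2 + 4*(-9))) - 149 = 25*(((-1)**2)**2 + (1/2)*(-9)*sqrt(-2 - 36)) - 149 = 25*(1**2 + (1/2)*(-9)*sqrt(-38)) - 149 = 25*(1 + (1/2)*(-9)*(I*sqrt(38))) - 149 = 25*(1 - 9*I*sqrt(38)/2) - 149 = (25 - 225*I*sqrt(38)/2) - 149 = -124 - 225*I*sqrt(38)/2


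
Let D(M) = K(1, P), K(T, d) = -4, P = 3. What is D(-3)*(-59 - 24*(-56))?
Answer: -5140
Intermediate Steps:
D(M) = -4
D(-3)*(-59 - 24*(-56)) = -4*(-59 - 24*(-56)) = -4*(-59 + 1344) = -4*1285 = -5140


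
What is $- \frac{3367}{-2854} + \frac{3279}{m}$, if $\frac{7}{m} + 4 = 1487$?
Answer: $\frac{13878332047}{19978} \approx 6.9468 \cdot 10^{5}$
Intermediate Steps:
$m = \frac{7}{1483}$ ($m = \frac{7}{-4 + 1487} = \frac{7}{1483} \approx 0.0047202$)
$- \frac{3367}{-2854} + \frac{3279}{m} = - \frac{3367}{-2854} + \frac{3279}{\frac{7}{1483}} = \left(-3367\right) \left(- \frac{1}{2854}\right) + 3279 \cdot \frac{1483}{7} = \frac{3367}{2854} + \frac{4862757}{7} = \frac{13878332047}{19978}$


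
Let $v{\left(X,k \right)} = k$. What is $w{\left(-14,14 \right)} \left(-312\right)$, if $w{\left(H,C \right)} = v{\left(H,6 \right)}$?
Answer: $-1872$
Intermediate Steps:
$w{\left(H,C \right)} = 6$
$w{\left(-14,14 \right)} \left(-312\right) = 6 \left(-312\right) = -1872$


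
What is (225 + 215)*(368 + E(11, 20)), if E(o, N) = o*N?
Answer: 258720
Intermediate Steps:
E(o, N) = N*o
(225 + 215)*(368 + E(11, 20)) = (225 + 215)*(368 + 20*11) = 440*(368 + 220) = 440*588 = 258720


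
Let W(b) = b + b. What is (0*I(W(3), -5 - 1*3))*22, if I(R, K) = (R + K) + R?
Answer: 0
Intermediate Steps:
W(b) = 2*b
I(R, K) = K + 2*R (I(R, K) = (K + R) + R = K + 2*R)
(0*I(W(3), -5 - 1*3))*22 = (0*((-5 - 1*3) + 2*(2*3)))*22 = (0*((-5 - 3) + 2*6))*22 = (0*(-8 + 12))*22 = (0*4)*22 = 0*22 = 0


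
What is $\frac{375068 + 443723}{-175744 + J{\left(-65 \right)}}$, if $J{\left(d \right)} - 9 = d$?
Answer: $- \frac{818791}{175800} \approx -4.6575$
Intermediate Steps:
$J{\left(d \right)} = 9 + d$
$\frac{375068 + 443723}{-175744 + J{\left(-65 \right)}} = \frac{375068 + 443723}{-175744 + \left(9 - 65\right)} = \frac{818791}{-175744 - 56} = \frac{818791}{-175800} = 818791 \left(- \frac{1}{175800}\right) = - \frac{818791}{175800}$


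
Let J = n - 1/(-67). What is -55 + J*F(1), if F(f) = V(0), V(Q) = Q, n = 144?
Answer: -55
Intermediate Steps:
F(f) = 0
J = 9649/67 (J = 144 - 1/(-67) = 144 - 1*(-1/67) = 144 + 1/67 = 9649/67 ≈ 144.01)
-55 + J*F(1) = -55 + (9649/67)*0 = -55 + 0 = -55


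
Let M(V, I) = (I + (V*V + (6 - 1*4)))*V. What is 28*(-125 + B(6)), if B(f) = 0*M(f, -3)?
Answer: -3500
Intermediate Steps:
M(V, I) = V*(2 + I + V²) (M(V, I) = (I + (V² + (6 - 4)))*V = (I + (V² + 2))*V = (I + (2 + V²))*V = (2 + I + V²)*V = V*(2 + I + V²))
B(f) = 0 (B(f) = 0*(f*(2 - 3 + f²)) = 0*(f*(-1 + f²)) = 0)
28*(-125 + B(6)) = 28*(-125 + 0) = 28*(-125) = -3500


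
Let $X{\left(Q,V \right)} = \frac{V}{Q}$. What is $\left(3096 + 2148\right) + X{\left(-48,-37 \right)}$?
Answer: $\frac{251749}{48} \approx 5244.8$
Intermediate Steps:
$\left(3096 + 2148\right) + X{\left(-48,-37 \right)} = \left(3096 + 2148\right) - \frac{37}{-48} = 5244 - - \frac{37}{48} = 5244 + \frac{37}{48} = \frac{251749}{48}$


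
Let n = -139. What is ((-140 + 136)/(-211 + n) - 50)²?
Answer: 76527504/30625 ≈ 2498.9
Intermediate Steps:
((-140 + 136)/(-211 + n) - 50)² = ((-140 + 136)/(-211 - 139) - 50)² = (-4/(-350) - 50)² = (-4*(-1/350) - 50)² = (2/175 - 50)² = (-8748/175)² = 76527504/30625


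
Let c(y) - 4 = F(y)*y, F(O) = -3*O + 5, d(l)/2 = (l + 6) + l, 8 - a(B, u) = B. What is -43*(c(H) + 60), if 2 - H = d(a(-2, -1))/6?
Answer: 13244/3 ≈ 4414.7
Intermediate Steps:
a(B, u) = 8 - B
d(l) = 12 + 4*l (d(l) = 2*((l + 6) + l) = 2*((6 + l) + l) = 2*(6 + 2*l) = 12 + 4*l)
F(O) = 5 - 3*O
H = -20/3 (H = 2 - (12 + 4*(8 - 1*(-2)))/6 = 2 - (12 + 4*(8 + 2))/6 = 2 - (12 + 4*10)/6 = 2 - (12 + 40)/6 = 2 - 52/6 = 2 - 1*26/3 = 2 - 26/3 = -20/3 ≈ -6.6667)
c(y) = 4 + y*(5 - 3*y) (c(y) = 4 + (5 - 3*y)*y = 4 + y*(5 - 3*y))
-43*(c(H) + 60) = -43*((4 - 1*(-20/3)*(-5 + 3*(-20/3))) + 60) = -43*((4 - 1*(-20/3)*(-5 - 20)) + 60) = -43*((4 - 1*(-20/3)*(-25)) + 60) = -43*((4 - 500/3) + 60) = -43*(-488/3 + 60) = -43*(-308/3) = 13244/3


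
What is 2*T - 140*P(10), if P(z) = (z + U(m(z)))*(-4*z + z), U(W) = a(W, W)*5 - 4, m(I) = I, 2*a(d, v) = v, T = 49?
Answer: 130298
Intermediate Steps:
a(d, v) = v/2
U(W) = -4 + 5*W/2 (U(W) = (W/2)*5 - 4 = 5*W/2 - 4 = -4 + 5*W/2)
P(z) = -3*z*(-4 + 7*z/2) (P(z) = (z + (-4 + 5*z/2))*(-4*z + z) = (-4 + 7*z/2)*(-3*z) = -3*z*(-4 + 7*z/2))
2*T - 140*P(10) = 2*49 - 210*10*(8 - 7*10) = 98 - 210*10*(8 - 70) = 98 - 210*10*(-62) = 98 - 140*(-930) = 98 + 130200 = 130298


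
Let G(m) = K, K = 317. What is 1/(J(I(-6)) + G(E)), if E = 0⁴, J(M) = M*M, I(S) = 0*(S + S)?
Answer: 1/317 ≈ 0.0031546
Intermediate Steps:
I(S) = 0 (I(S) = 0*(2*S) = 0)
J(M) = M²
E = 0
G(m) = 317
1/(J(I(-6)) + G(E)) = 1/(0² + 317) = 1/(0 + 317) = 1/317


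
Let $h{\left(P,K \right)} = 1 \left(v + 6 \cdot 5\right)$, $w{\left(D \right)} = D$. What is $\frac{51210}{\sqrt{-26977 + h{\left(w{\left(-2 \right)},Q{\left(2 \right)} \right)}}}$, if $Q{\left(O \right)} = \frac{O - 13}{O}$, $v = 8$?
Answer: $- \frac{51210 i \sqrt{26939}}{26939} \approx - 312.01 i$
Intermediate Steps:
$Q{\left(O \right)} = \frac{-13 + O}{O}$
$h{\left(P,K \right)} = 38$ ($h{\left(P,K \right)} = 1 \left(8 + 6 \cdot 5\right) = 1 \left(8 + 30\right) = 1 \cdot 38 = 38$)
$\frac{51210}{\sqrt{-26977 + h{\left(w{\left(-2 \right)},Q{\left(2 \right)} \right)}}} = \frac{51210}{\sqrt{-26977 + 38}} = \frac{51210}{\sqrt{-26939}} = \frac{51210}{i \sqrt{26939}} = 51210 \left(- \frac{i \sqrt{26939}}{26939}\right) = - \frac{51210 i \sqrt{26939}}{26939}$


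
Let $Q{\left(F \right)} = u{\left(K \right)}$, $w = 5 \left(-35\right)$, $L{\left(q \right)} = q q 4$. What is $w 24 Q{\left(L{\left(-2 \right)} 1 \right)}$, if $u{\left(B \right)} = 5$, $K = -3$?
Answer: $-21000$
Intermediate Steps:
$L{\left(q \right)} = 4 q^{2}$ ($L{\left(q \right)} = q^{2} \cdot 4 = 4 q^{2}$)
$w = -175$
$Q{\left(F \right)} = 5$
$w 24 Q{\left(L{\left(-2 \right)} 1 \right)} = \left(-175\right) 24 \cdot 5 = \left(-4200\right) 5 = -21000$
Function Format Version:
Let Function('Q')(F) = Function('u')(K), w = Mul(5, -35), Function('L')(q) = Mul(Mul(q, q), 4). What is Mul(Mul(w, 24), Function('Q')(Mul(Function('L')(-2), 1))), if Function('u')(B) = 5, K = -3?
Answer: -21000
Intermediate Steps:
Function('L')(q) = Mul(4, Pow(q, 2)) (Function('L')(q) = Mul(Pow(q, 2), 4) = Mul(4, Pow(q, 2)))
w = -175
Function('Q')(F) = 5
Mul(Mul(w, 24), Function('Q')(Mul(Function('L')(-2), 1))) = Mul(Mul(-175, 24), 5) = Mul(-4200, 5) = -21000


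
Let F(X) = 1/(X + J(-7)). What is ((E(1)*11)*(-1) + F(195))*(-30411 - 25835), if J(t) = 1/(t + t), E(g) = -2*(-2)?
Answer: 6753007252/2729 ≈ 2.4745e+6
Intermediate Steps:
E(g) = 4
J(t) = 1/(2*t)
F(X) = 1/(-1/14 + X) (F(X) = 1/(X + (1/2)/(-7)) = 1/(X + (1/2)*(-1/7)) = 1/(X - 1/14) = 1/(-1/14 + X))
((E(1)*11)*(-1) + F(195))*(-30411 - 25835) = ((4*11)*(-1) + 14/(-1 + 14*195))*(-30411 - 25835) = (44*(-1) + 14/(-1 + 2730))*(-56246) = (-44 + 14/2729)*(-56246) = -120062/2729*(-56246) = 6753007252/2729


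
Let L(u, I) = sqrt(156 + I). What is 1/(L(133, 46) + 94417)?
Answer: 94417/8914569687 - sqrt(202)/8914569687 ≈ 1.0590e-5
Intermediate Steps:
1/(L(133, 46) + 94417) = 1/(sqrt(156 + 46) + 94417) = 1/(sqrt(202) + 94417) = 1/(94417 + sqrt(202))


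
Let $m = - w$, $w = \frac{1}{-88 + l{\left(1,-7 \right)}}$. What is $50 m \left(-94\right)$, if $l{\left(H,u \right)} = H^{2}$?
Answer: $- \frac{4700}{87} \approx -54.023$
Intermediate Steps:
$w = - \frac{1}{87}$ ($w = \frac{1}{-88 + 1^{2}} = \frac{1}{-88 + 1} = \frac{1}{-87} = - \frac{1}{87} \approx -0.011494$)
$m = \frac{1}{87}$ ($m = \left(-1\right) \left(- \frac{1}{87}\right) = \frac{1}{87} \approx 0.011494$)
$50 m \left(-94\right) = 50 \cdot \frac{1}{87} \left(-94\right) = \frac{50}{87} \left(-94\right) = - \frac{4700}{87}$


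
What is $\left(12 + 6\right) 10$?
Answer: $180$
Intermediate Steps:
$\left(12 + 6\right) 10 = 18 \cdot 10 = 180$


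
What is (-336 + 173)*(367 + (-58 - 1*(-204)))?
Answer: -83619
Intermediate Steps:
(-336 + 173)*(367 + (-58 - 1*(-204))) = -163*(367 + (-58 + 204)) = -163*(367 + 146) = -163*513 = -83619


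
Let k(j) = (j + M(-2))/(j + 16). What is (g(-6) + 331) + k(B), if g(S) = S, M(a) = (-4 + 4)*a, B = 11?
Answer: 8786/27 ≈ 325.41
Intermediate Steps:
M(a) = 0 (M(a) = 0*a = 0)
k(j) = j/(16 + j) (k(j) = (j + 0)/(j + 16) = j/(16 + j))
(g(-6) + 331) + k(B) = (-6 + 331) + 11/(16 + 11) = 325 + 11/27 = 8786/27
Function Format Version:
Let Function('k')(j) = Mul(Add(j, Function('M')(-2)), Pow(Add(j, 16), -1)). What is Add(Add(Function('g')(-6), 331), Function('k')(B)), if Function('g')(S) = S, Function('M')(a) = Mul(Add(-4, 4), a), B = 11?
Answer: Rational(8786, 27) ≈ 325.41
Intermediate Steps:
Function('M')(a) = 0 (Function('M')(a) = Mul(0, a) = 0)
Function('k')(j) = Mul(j, Pow(Add(16, j), -1)) (Function('k')(j) = Mul(Add(j, 0), Pow(Add(j, 16), -1)) = Mul(j, Pow(Add(16, j), -1)))
Add(Add(Function('g')(-6), 331), Function('k')(B)) = Add(Add(-6, 331), Mul(11, Pow(Add(16, 11), -1))) = Add(325, Mul(11, Pow(27, -1))) = Add(325, Mul(11, Rational(1, 27))) = Add(325, Rational(11, 27)) = Rational(8786, 27)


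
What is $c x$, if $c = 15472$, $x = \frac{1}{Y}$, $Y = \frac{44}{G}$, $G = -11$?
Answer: $-3868$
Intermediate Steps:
$Y = -4$ ($Y = \frac{44}{-11} = 44 \left(- \frac{1}{11}\right) = -4$)
$x = - \frac{1}{4}$ ($x = \frac{1}{-4} = - \frac{1}{4} \approx -0.25$)
$c x = 15472 \left(- \frac{1}{4}\right) = -3868$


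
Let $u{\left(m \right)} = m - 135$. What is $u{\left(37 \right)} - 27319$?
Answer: $-27417$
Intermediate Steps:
$u{\left(m \right)} = -135 + m$
$u{\left(37 \right)} - 27319 = \left(-135 + 37\right) - 27319 = -98 - 27319 = -27417$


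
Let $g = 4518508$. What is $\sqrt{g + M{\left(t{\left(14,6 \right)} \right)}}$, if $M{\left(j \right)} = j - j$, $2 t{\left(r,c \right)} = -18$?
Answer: $2 \sqrt{1129627} \approx 2125.7$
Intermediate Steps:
$t{\left(r,c \right)} = -9$ ($t{\left(r,c \right)} = \frac{1}{2} \left(-18\right) = -9$)
$M{\left(j \right)} = 0$
$\sqrt{g + M{\left(t{\left(14,6 \right)} \right)}} = \sqrt{4518508 + 0} = \sqrt{4518508} = 2 \sqrt{1129627}$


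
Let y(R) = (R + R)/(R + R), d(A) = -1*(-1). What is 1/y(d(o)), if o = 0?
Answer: 1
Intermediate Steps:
d(A) = 1
y(R) = 1 (y(R) = (2*R)/((2*R)) = (2*R)*(1/(2*R)) = 1)
1/y(d(o)) = 1/1 = 1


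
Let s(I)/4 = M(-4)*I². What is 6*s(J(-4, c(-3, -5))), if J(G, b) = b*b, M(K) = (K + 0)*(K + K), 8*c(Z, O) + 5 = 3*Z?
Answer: 7203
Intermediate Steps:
c(Z, O) = -5/8 + 3*Z/8 (c(Z, O) = -5/8 + (3*Z)/8 = -5/8 + 3*Z/8)
M(K) = 2*K² (M(K) = K*(2*K) = 2*K²)
J(G, b) = b²
s(I) = 128*I² (s(I) = 4*((2*(-4)²)*I²) = 4*((2*16)*I²) = 4*(32*I²) = 128*I²)
6*s(J(-4, c(-3, -5))) = 6*(128*((-5/8 + (3/8)*(-3))²)²) = 6*(128*((-5/8 - 9/8)²)²) = 6*(128*((-7/4)²)²) = 6*(128*(49/16)²) = 6*(128*(2401/256)) = 6*(2401/2) = 7203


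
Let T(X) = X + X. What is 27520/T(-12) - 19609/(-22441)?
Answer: -77138213/67323 ≈ -1145.8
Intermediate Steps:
T(X) = 2*X
27520/T(-12) - 19609/(-22441) = 27520/((2*(-12))) - 19609/(-22441) = 27520/(-24) - 19609*(-1/22441) = 27520*(-1/24) + 19609/22441 = -3440/3 + 19609/22441 = -77138213/67323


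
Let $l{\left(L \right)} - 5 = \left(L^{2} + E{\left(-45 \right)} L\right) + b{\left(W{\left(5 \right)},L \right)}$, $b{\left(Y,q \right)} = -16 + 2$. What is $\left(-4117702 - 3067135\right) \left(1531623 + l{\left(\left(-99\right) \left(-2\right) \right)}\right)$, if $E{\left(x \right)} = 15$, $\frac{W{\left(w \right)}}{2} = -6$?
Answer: $-11307410252556$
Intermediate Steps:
$W{\left(w \right)} = -12$ ($W{\left(w \right)} = 2 \left(-6\right) = -12$)
$b{\left(Y,q \right)} = -14$
$l{\left(L \right)} = -9 + L^{2} + 15 L$ ($l{\left(L \right)} = 5 - \left(14 - L^{2} - 15 L\right) = 5 + \left(-14 + L^{2} + 15 L\right) = -9 + L^{2} + 15 L$)
$\left(-4117702 - 3067135\right) \left(1531623 + l{\left(\left(-99\right) \left(-2\right) \right)}\right) = \left(-4117702 - 3067135\right) \left(1531623 + \left(-9 + \left(\left(-99\right) \left(-2\right)\right)^{2} + 15 \left(\left(-99\right) \left(-2\right)\right)\right)\right) = \left(-4117702 - 3067135\right) \left(1531623 + \left(-9 + 198^{2} + 15 \cdot 198\right)\right) = \left(-4117702 - 3067135\right) \left(1531623 + \left(-9 + 39204 + 2970\right)\right) = - 7184837 \left(1531623 + 42165\right) = \left(-7184837\right) 1573788 = -11307410252556$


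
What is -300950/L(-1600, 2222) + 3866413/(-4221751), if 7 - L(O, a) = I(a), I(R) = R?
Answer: 252394371731/1870235693 ≈ 134.95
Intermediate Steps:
L(O, a) = 7 - a
-300950/L(-1600, 2222) + 3866413/(-4221751) = -300950/(7 - 1*2222) + 3866413/(-4221751) = -300950/(7 - 2222) + 3866413*(-1/4221751) = -300950/(-2215) - 3866413/4221751 = -300950*(-1/2215) - 3866413/4221751 = 60190/443 - 3866413/4221751 = 252394371731/1870235693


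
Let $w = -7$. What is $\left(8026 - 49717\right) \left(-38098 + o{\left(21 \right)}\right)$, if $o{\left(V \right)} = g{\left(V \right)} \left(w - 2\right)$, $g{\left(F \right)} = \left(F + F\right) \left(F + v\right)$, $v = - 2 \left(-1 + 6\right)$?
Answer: $1761694896$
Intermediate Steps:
$v = -10$ ($v = \left(-2\right) 5 = -10$)
$g{\left(F \right)} = 2 F \left(-10 + F\right)$ ($g{\left(F \right)} = \left(F + F\right) \left(F - 10\right) = 2 F \left(-10 + F\right)$)
$o{\left(V \right)} = - 18 V \left(-10 + V\right)$ ($o{\left(V \right)} = 2 V \left(-10 + V\right) \left(-7 - 2\right) = 2 V \left(-10 + V\right) \left(-9\right) = - 18 V \left(-10 + V\right)$)
$\left(8026 - 49717\right) \left(-38098 + o{\left(21 \right)}\right) = \left(8026 - 49717\right) \left(-38098 + 18 \cdot 21 \left(10 - 21\right)\right) = - 41691 \left(-38098 + 18 \cdot 21 \left(10 - 21\right)\right) = - 41691 \left(-38098 + 18 \cdot 21 \left(-11\right)\right) = - 41691 \left(-38098 - 4158\right) = \left(-41691\right) \left(-42256\right) = 1761694896$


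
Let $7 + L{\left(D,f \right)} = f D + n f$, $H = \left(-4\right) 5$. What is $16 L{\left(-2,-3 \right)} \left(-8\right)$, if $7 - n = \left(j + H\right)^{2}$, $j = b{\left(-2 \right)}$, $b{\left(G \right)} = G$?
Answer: $-183040$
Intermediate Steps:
$H = -20$
$j = -2$
$n = -477$ ($n = 7 - \left(-2 - 20\right)^{2} = 7 - \left(-22\right)^{2} = 7 - 484 = -477$)
$L{\left(D,f \right)} = -7 - 477 f + D f$ ($L{\left(D,f \right)} = -7 + \left(f D - 477 f\right) = -7 + \left(D f - 477 f\right) = -7 + \left(- 477 f + D f\right) = -7 - 477 f + D f$)
$16 L{\left(-2,-3 \right)} \left(-8\right) = 16 \left(-7 - -1431 - -6\right) \left(-8\right) = 16 \left(-7 + 1431 + 6\right) \left(-8\right) = 16 \cdot 1430 \left(-8\right) = 22880 \left(-8\right) = -183040$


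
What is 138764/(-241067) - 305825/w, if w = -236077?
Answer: 40965326447/56910374159 ≈ 0.71982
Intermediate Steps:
138764/(-241067) - 305825/w = 138764/(-241067) - 305825/(-236077) = 138764*(-1/241067) - 305825*(-1/236077) = -138764/241067 + 305825/236077 = 40965326447/56910374159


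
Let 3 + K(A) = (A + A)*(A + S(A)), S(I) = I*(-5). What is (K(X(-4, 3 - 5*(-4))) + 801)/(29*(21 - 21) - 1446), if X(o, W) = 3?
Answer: -121/241 ≈ -0.50207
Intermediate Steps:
S(I) = -5*I
K(A) = -3 - 8*A² (K(A) = -3 + (A + A)*(A - 5*A) = -3 + (2*A)*(-4*A) = -3 - 8*A²)
(K(X(-4, 3 - 5*(-4))) + 801)/(29*(21 - 21) - 1446) = ((-3 - 8*3²) + 801)/(29*(21 - 21) - 1446) = ((-3 - 8*9) + 801)/(29*0 - 1446) = ((-3 - 72) + 801)/(0 - 1446) = (-75 + 801)/(-1446) = 726*(-1/1446) = -121/241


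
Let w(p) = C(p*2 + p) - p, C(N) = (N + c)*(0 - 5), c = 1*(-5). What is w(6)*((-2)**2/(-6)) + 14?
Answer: 184/3 ≈ 61.333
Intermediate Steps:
c = -5
C(N) = 25 - 5*N (C(N) = (N - 5)*(0 - 5) = (-5 + N)*(-5) = 25 - 5*N)
w(p) = 25 - 16*p (w(p) = (25 - 5*(p*2 + p)) - p = (25 - 5*(2*p + p)) - p = (25 - 15*p) - p = 25 - 16*p)
w(6)*((-2)**2/(-6)) + 14 = (25 - 16*6)*((-2)**2/(-6)) + 14 = (25 - 96)*(4*(-1/6)) + 14 = -71*(-2/3) + 14 = 142/3 + 14 = 184/3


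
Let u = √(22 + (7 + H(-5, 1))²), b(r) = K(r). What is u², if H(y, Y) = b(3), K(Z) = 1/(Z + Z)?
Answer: 2641/36 ≈ 73.361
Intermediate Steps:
K(Z) = 1/(2*Z)
b(r) = 1/(2*r)
H(y, Y) = ⅙ (H(y, Y) = (½)/3 = (½)*(⅓) = ⅙)
u = √2641/6 (u = √(22 + (7 + ⅙)²) = √(22 + (43/6)²) = √(22 + 1849/36) = √(2641/36) = √2641/6 ≈ 8.5651)
u² = (√2641/6)² = 2641/36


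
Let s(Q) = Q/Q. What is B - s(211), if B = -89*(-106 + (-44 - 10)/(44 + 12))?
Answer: 266527/28 ≈ 9518.8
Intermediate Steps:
s(Q) = 1
B = 266555/28 (B = -89*(-106 - 54/56) = -89*(-106 - 54*1/56) = -89*(-106 - 27/28) = -89*(-2995/28) = 266555/28 ≈ 9519.8)
B - s(211) = 266555/28 - 1*1 = 266555/28 - 1 = 266527/28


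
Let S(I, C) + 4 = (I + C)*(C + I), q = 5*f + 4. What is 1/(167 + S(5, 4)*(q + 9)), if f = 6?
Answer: 1/3478 ≈ 0.00028752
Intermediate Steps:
q = 34 (q = 5*6 + 4 = 30 + 4 = 34)
S(I, C) = -4 + (C + I)² (S(I, C) = -4 + (I + C)*(C + I) = -4 + (C + I)*(C + I) = -4 + (C + I)²)
1/(167 + S(5, 4)*(q + 9)) = 1/(167 + (-4 + (4 + 5)²)*(34 + 9)) = 1/(167 + (-4 + 9²)*43) = 1/(167 + (-4 + 81)*43) = 1/(167 + 77*43) = 1/(167 + 3311) = 1/3478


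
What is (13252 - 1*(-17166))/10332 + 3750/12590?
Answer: 21085381/6503994 ≈ 3.2419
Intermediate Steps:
(13252 - 1*(-17166))/10332 + 3750/12590 = (13252 + 17166)*(1/10332) + 3750*(1/12590) = 30418*(1/10332) + 375/1259 = 15209/5166 + 375/1259 = 21085381/6503994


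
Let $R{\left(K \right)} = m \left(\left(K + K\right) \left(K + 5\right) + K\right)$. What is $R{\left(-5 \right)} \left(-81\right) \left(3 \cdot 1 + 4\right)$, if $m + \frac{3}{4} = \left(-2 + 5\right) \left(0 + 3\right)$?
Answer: $\frac{93555}{4} \approx 23389.0$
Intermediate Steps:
$m = \frac{33}{4}$ ($m = - \frac{3}{4} + \left(-2 + 5\right) \left(0 + 3\right) = - \frac{3}{4} + 3 \cdot 3 = - \frac{3}{4} + 9 = \frac{33}{4} \approx 8.25$)
$R{\left(K \right)} = \frac{33 K}{4} + \frac{33 K \left(5 + K\right)}{2}$ ($R{\left(K \right)} = \frac{33 \left(\left(K + K\right) \left(K + 5\right) + K\right)}{4} = \frac{33 \left(2 K \left(5 + K\right) + K\right)}{4} = \frac{33 \left(K + 2 K \left(5 + K\right)\right)}{4} = \frac{33 K}{4} + \frac{33 K \left(5 + K\right)}{2}$)
$R{\left(-5 \right)} \left(-81\right) \left(3 \cdot 1 + 4\right) = \frac{33}{4} \left(-5\right) \left(11 + 2 \left(-5\right)\right) \left(-81\right) \left(3 \cdot 1 + 4\right) = \frac{33}{4} \left(-5\right) \left(11 - 10\right) \left(-81\right) \left(3 + 4\right) = \frac{33}{4} \left(-5\right) 1 \left(-81\right) 7 = \left(- \frac{165}{4}\right) \left(-81\right) 7 = \frac{13365}{4} \cdot 7 = \frac{93555}{4}$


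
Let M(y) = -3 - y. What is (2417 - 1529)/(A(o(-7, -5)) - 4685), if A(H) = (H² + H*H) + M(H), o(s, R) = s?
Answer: -888/4583 ≈ -0.19376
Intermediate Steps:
A(H) = -3 - H + 2*H² (A(H) = (H² + H*H) + (-3 - H) = (H² + H²) + (-3 - H) = 2*H² + (-3 - H) = -3 - H + 2*H²)
(2417 - 1529)/(A(o(-7, -5)) - 4685) = (2417 - 1529)/((-3 - 1*(-7) + 2*(-7)²) - 4685) = 888/((-3 + 7 + 2*49) - 4685) = 888/((-3 + 7 + 98) - 4685) = 888/(102 - 4685) = 888/(-4583) = 888*(-1/4583) = -888/4583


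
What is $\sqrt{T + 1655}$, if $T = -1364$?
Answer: $\sqrt{291} \approx 17.059$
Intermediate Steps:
$\sqrt{T + 1655} = \sqrt{-1364 + 1655} = \sqrt{291}$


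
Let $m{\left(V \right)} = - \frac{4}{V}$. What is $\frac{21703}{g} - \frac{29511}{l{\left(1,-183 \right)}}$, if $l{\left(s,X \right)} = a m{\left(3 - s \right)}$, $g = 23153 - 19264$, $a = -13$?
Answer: $- \frac{114204001}{101114} \approx -1129.5$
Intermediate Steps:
$g = 3889$
$l{\left(s,X \right)} = \frac{52}{3 - s}$ ($l{\left(s,X \right)} = - 13 \left(- \frac{4}{3 - s}\right) = \frac{52}{3 - s}$)
$\frac{21703}{g} - \frac{29511}{l{\left(1,-183 \right)}} = \frac{21703}{3889} - \frac{29511}{\left(-52\right) \frac{1}{-3 + 1}} = 21703 \cdot \frac{1}{3889} - \frac{29511}{\left(-52\right) \frac{1}{-2}} = \frac{21703}{3889} - \frac{29511}{\left(-52\right) \left(- \frac{1}{2}\right)} = \frac{21703}{3889} - \frac{29511}{26} = - \frac{114204001}{101114}$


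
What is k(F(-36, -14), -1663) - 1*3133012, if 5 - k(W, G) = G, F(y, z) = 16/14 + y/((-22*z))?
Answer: -3131344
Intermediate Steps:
F(y, z) = 8/7 - y/(22*z) (F(y, z) = 16*(1/14) + y*(-1/(22*z)) = 8/7 - y/(22*z))
k(W, G) = 5 - G
k(F(-36, -14), -1663) - 1*3133012 = (5 - 1*(-1663)) - 1*3133012 = (5 + 1663) - 3133012 = 1668 - 3133012 = -3131344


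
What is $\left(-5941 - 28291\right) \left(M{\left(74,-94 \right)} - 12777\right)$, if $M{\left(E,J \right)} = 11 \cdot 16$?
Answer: $431357432$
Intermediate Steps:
$M{\left(E,J \right)} = 176$
$\left(-5941 - 28291\right) \left(M{\left(74,-94 \right)} - 12777\right) = \left(-5941 - 28291\right) \left(176 - 12777\right) = \left(-34232\right) \left(-12601\right) = 431357432$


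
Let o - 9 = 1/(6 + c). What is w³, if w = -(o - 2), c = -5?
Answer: -512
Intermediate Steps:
o = 10 (o = 9 + 1/(6 - 5) = 9 + 1/1 = 9 + 1 = 10)
w = -8 (w = -(10 - 2) = -1*8 = -8)
w³ = (-8)³ = -512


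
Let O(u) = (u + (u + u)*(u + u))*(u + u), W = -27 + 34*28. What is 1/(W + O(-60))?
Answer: -1/1719875 ≈ -5.8144e-7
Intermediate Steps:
W = 925 (W = -27 + 952 = 925)
O(u) = 2*u*(u + 4*u**2) (O(u) = (u + (2*u)*(2*u))*(2*u) = (u + 4*u**2)*(2*u) = 2*u*(u + 4*u**2))
1/(W + O(-60)) = 1/(925 + (-60)**2*(2 + 8*(-60))) = 1/(925 + 3600*(2 - 480)) = 1/(925 + 3600*(-478)) = 1/(925 - 1720800) = 1/(-1719875) = -1/1719875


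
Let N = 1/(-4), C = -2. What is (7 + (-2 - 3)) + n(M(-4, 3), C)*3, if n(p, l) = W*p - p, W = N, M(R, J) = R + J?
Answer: 23/4 ≈ 5.7500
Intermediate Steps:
M(R, J) = J + R
N = -¼ ≈ -0.25000
W = -¼ ≈ -0.25000
n(p, l) = -5*p/4 (n(p, l) = -p/4 - p = -5*p/4)
(7 + (-2 - 3)) + n(M(-4, 3), C)*3 = (7 + (-2 - 3)) - 5*(3 - 4)/4*3 = (7 - 5) - 5/4*(-1)*3 = 2 + (5/4)*3 = 2 + 15/4 = 23/4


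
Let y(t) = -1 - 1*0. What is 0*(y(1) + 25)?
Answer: 0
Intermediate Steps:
y(t) = -1 (y(t) = -1 + 0 = -1)
0*(y(1) + 25) = 0*(-1 + 25) = 0*24 = 0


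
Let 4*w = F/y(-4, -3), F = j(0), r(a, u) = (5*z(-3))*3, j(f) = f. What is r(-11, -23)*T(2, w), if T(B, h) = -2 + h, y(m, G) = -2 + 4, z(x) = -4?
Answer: 120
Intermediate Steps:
r(a, u) = -60 (r(a, u) = (5*(-4))*3 = -20*3 = -60)
y(m, G) = 2
F = 0
w = 0 (w = (0/2)/4 = (0*(1/2))/4 = (1/4)*0 = 0)
r(-11, -23)*T(2, w) = -60*(-2 + 0) = -60*(-2) = 120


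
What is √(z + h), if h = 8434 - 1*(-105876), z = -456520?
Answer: I*√342210 ≈ 584.99*I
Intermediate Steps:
h = 114310 (h = 8434 + 105876 = 114310)
√(z + h) = √(-456520 + 114310) = √(-342210) = I*√342210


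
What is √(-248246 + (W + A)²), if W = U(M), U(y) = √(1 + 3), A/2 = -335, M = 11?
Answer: √197978 ≈ 444.95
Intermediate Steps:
A = -670 (A = 2*(-335) = -670)
U(y) = 2 (U(y) = √4 = 2)
W = 2
√(-248246 + (W + A)²) = √(-248246 + (2 - 670)²) = √(-248246 + (-668)²) = √(-248246 + 446224) = √197978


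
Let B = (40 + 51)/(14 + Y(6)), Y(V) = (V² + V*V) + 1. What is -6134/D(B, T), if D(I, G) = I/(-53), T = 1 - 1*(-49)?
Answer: 28283874/91 ≈ 3.1081e+5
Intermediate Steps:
T = 50 (T = 1 + 49 = 50)
Y(V) = 1 + 2*V² (Y(V) = (V² + V²) + 1 = 2*V² + 1 = 1 + 2*V²)
B = 91/87 (B = (40 + 51)/(14 + (1 + 2*6²)) = 91/(14 + (1 + 2*36)) = 91/(14 + (1 + 72)) = 91/(14 + 73) = 91/87 ≈ 1.0460)
D(I, G) = -I/53 (D(I, G) = I*(-1/53) = -I/53)
-6134/D(B, T) = -6134/((-1/53*91/87)) = -6134/(-91/4611) = -6134*(-4611/91) = 28283874/91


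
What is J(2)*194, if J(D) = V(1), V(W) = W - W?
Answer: 0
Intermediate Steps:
V(W) = 0
J(D) = 0
J(2)*194 = 0*194 = 0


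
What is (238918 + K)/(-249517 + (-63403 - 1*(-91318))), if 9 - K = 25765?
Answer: -106581/110801 ≈ -0.96191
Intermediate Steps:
K = -25756 (K = 9 - 1*25765 = 9 - 25765 = -25756)
(238918 + K)/(-249517 + (-63403 - 1*(-91318))) = (238918 - 25756)/(-249517 + (-63403 - 1*(-91318))) = 213162/(-249517 + (-63403 + 91318)) = 213162/(-249517 + 27915) = 213162/(-221602) = 213162*(-1/221602) = -106581/110801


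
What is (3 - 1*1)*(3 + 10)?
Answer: 26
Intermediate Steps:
(3 - 1*1)*(3 + 10) = (3 - 1)*13 = 2*13 = 26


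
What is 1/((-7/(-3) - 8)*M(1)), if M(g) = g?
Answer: -3/17 ≈ -0.17647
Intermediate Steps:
1/((-7/(-3) - 8)*M(1)) = 1/((-7/(-3) - 8)*1) = 1/((-7*(-⅓) - 8)*1) = 1/((7/3 - 8)*1) = 1/(-17/3*1) = 1/(-17/3) = -3/17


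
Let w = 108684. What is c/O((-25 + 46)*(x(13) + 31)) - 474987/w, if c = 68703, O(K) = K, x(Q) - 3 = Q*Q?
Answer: 604671919/51479988 ≈ 11.746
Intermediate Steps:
x(Q) = 3 + Q² (x(Q) = 3 + Q*Q = 3 + Q²)
c/O((-25 + 46)*(x(13) + 31)) - 474987/w = 68703/(((-25 + 46)*((3 + 13²) + 31))) - 474987/108684 = 68703/((21*((3 + 169) + 31))) - 474987*1/108684 = 68703/((21*(172 + 31))) - 158329/36228 = 68703/((21*203)) - 158329/36228 = 68703/4263 - 158329/36228 = 68703*(1/4263) - 158329/36228 = 22901/1421 - 158329/36228 = 604671919/51479988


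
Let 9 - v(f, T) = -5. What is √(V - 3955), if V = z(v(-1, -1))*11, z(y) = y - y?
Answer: I*√3955 ≈ 62.889*I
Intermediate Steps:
v(f, T) = 14 (v(f, T) = 9 - 1*(-5) = 9 + 5 = 14)
z(y) = 0
V = 0 (V = 0*11 = 0)
√(V - 3955) = √(0 - 3955) = √(-3955) = I*√3955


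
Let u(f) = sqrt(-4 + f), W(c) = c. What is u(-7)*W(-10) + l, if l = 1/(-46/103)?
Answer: -103/46 - 10*I*sqrt(11) ≈ -2.2391 - 33.166*I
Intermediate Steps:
l = -103/46 (l = 1/(-46*1/103) = 1/(-46/103) = -103/46 ≈ -2.2391)
u(-7)*W(-10) + l = sqrt(-4 - 7)*(-10) - 103/46 = sqrt(-11)*(-10) - 103/46 = (I*sqrt(11))*(-10) - 103/46 = -10*I*sqrt(11) - 103/46 = -103/46 - 10*I*sqrt(11)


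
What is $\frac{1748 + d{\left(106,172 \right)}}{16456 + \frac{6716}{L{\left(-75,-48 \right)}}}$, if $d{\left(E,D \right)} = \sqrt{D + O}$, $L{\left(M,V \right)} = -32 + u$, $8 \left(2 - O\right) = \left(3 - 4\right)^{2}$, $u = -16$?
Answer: $\frac{20976}{195793} + \frac{3 \sqrt{2782}}{195793} \approx 0.10794$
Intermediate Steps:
$O = \frac{15}{8}$ ($O = 2 - \frac{\left(3 - 4\right)^{2}}{8} = 2 - \frac{\left(-1\right)^{2}}{8} = 2 - \frac{1}{8} = \frac{15}{8} \approx 1.875$)
$L{\left(M,V \right)} = -48$ ($L{\left(M,V \right)} = -32 - 16 = -48$)
$d{\left(E,D \right)} = \sqrt{\frac{15}{8} + D}$ ($d{\left(E,D \right)} = \sqrt{D + \frac{15}{8}} = \sqrt{\frac{15}{8} + D}$)
$\frac{1748 + d{\left(106,172 \right)}}{16456 + \frac{6716}{L{\left(-75,-48 \right)}}} = \frac{1748 + \frac{\sqrt{30 + 16 \cdot 172}}{4}}{16456 + \frac{6716}{-48}} = \frac{1748 + \frac{\sqrt{30 + 2752}}{4}}{16456 + 6716 \left(- \frac{1}{48}\right)} = \frac{1748 + \frac{\sqrt{2782}}{4}}{16456 - \frac{1679}{12}} = \frac{1748 + \frac{\sqrt{2782}}{4}}{\frac{195793}{12}} = \left(1748 + \frac{\sqrt{2782}}{4}\right) \frac{12}{195793} = \frac{20976}{195793} + \frac{3 \sqrt{2782}}{195793}$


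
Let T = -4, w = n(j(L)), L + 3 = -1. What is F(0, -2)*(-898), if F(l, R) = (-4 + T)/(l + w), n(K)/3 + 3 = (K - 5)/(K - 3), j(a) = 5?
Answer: -7184/9 ≈ -798.22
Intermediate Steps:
L = -4 (L = -3 - 1 = -4)
n(K) = -9 + 3*(-5 + K)/(-3 + K) (n(K) = -9 + 3*((K - 5)/(K - 3)) = -9 + 3*((-5 + K)/(-3 + K)) = -9 + 3*(-5 + K)/(-3 + K))
w = -9 (w = 6*(2 - 1*5)/(-3 + 5) = 6*(2 - 5)/2 = 6*(½)*(-3) = -9)
F(l, R) = -8/(-9 + l) (F(l, R) = (-4 - 4)/(l - 9) = -8/(-9 + l))
F(0, -2)*(-898) = -8/(-9 + 0)*(-898) = -8/(-9)*(-898) = -8*(-⅑)*(-898) = (8/9)*(-898) = -7184/9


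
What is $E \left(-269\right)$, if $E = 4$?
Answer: $-1076$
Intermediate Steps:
$E \left(-269\right) = 4 \left(-269\right) = -1076$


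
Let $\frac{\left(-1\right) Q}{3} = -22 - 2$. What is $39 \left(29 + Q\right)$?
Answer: $3939$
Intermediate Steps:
$Q = 72$ ($Q = - 3 \left(-22 - 2\right) = \left(-3\right) \left(-24\right) = 72$)
$39 \left(29 + Q\right) = 39 \left(29 + 72\right) = 39 \cdot 101 = 3939$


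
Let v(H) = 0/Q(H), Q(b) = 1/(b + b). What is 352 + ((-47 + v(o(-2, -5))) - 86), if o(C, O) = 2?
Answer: 219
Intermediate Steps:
Q(b) = 1/(2*b)
v(H) = 0 (v(H) = 0/((1/(2*H))) = 0*(2*H) = 0)
352 + ((-47 + v(o(-2, -5))) - 86) = 352 + ((-47 + 0) - 86) = 352 + (-47 - 86) = 352 - 133 = 219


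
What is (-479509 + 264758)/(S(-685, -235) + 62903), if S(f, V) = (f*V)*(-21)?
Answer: 214751/3317572 ≈ 0.064731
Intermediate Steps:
S(f, V) = -21*V*f (S(f, V) = (V*f)*(-21) = -21*V*f)
(-479509 + 264758)/(S(-685, -235) + 62903) = (-479509 + 264758)/(-21*(-235)*(-685) + 62903) = -214751/(-3380475 + 62903) = -214751/(-3317572) = -214751*(-1/3317572) = 214751/3317572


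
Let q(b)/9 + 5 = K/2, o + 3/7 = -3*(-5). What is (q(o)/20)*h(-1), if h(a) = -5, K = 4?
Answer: 27/4 ≈ 6.7500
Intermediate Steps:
o = 102/7 (o = -3/7 - 3*(-5) = -3/7 + 15 = 102/7 ≈ 14.571)
q(b) = -27 (q(b) = -45 + 9*(4/2) = -45 + 9*(4*(½)) = -45 + 9*2 = -45 + 18 = -27)
(q(o)/20)*h(-1) = -27/20*(-5) = 27/4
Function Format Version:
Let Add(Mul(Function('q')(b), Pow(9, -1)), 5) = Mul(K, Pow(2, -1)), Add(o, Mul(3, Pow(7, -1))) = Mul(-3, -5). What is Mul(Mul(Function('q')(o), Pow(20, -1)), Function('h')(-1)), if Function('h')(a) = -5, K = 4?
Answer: Rational(27, 4) ≈ 6.7500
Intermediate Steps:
o = Rational(102, 7) (o = Add(Rational(-3, 7), Mul(-3, -5)) = Add(Rational(-3, 7), 15) = Rational(102, 7) ≈ 14.571)
Function('q')(b) = -27 (Function('q')(b) = Add(-45, Mul(9, Mul(4, Pow(2, -1)))) = Add(-45, Mul(9, Mul(4, Rational(1, 2)))) = Add(-45, Mul(9, 2)) = Add(-45, 18) = -27)
Mul(Mul(Function('q')(o), Pow(20, -1)), Function('h')(-1)) = Mul(Mul(-27, Pow(20, -1)), -5) = Mul(Mul(-27, Rational(1, 20)), -5) = Mul(Rational(-27, 20), -5) = Rational(27, 4)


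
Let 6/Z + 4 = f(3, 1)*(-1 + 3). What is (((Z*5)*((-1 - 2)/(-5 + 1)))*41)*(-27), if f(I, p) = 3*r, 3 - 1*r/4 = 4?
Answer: 49815/56 ≈ 889.55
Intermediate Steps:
r = -4 (r = 12 - 4*4 = 12 - 16 = -4)
f(I, p) = -12 (f(I, p) = 3*(-4) = -12)
Z = -3/14 (Z = 6/(-4 - 12*(-1 + 3)) = 6/(-4 - 12*2) = 6/(-4 - 24) = 6/(-28) = 6*(-1/28) = -3/14 ≈ -0.21429)
(((Z*5)*((-1 - 2)/(-5 + 1)))*41)*(-27) = (((-3/14*5)*((-1 - 2)/(-5 + 1)))*41)*(-27) = (-(-45)/(14*(-4))*41)*(-27) = (-(-45)*(-1)/(14*4)*41)*(-27) = (-15/14*¾*41)*(-27) = -45/56*41*(-27) = -1845/56*(-27) = 49815/56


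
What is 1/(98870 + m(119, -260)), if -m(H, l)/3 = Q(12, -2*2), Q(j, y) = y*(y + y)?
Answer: 1/98774 ≈ 1.0124e-5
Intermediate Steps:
Q(j, y) = 2*y**2 (Q(j, y) = y*(2*y) = 2*y**2)
m(H, l) = -96 (m(H, l) = -6*(-2*2)**2 = -6*(-4)**2 = -6*16 = -3*32 = -96)
1/(98870 + m(119, -260)) = 1/(98870 - 96) = 1/98774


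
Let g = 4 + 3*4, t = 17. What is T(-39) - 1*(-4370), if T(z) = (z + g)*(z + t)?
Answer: 4876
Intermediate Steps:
g = 16 (g = 4 + 12 = 16)
T(z) = (16 + z)*(17 + z) (T(z) = (z + 16)*(z + 17) = (16 + z)*(17 + z))
T(-39) - 1*(-4370) = (272 + (-39)² + 33*(-39)) - 1*(-4370) = (272 + 1521 - 1287) + 4370 = 506 + 4370 = 4876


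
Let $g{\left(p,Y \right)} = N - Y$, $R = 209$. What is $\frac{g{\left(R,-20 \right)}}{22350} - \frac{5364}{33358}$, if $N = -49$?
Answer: $- \frac{60426391}{372775650} \approx -0.1621$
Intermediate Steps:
$g{\left(p,Y \right)} = -49 - Y$
$\frac{g{\left(R,-20 \right)}}{22350} - \frac{5364}{33358} = \frac{-49 - -20}{22350} - \frac{5364}{33358} = \left(-49 + 20\right) \frac{1}{22350} - \frac{2682}{16679} = \left(-29\right) \frac{1}{22350} - \frac{2682}{16679} = - \frac{29}{22350} - \frac{2682}{16679} = - \frac{60426391}{372775650}$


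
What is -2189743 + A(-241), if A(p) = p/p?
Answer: -2189742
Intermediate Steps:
A(p) = 1
-2189743 + A(-241) = -2189743 + 1 = -2189742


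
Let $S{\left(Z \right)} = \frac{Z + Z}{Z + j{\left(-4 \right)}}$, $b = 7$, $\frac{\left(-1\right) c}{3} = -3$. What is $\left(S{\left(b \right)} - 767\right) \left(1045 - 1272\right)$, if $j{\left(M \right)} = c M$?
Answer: $\frac{5052339}{29} \approx 1.7422 \cdot 10^{5}$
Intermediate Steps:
$c = 9$ ($c = \left(-3\right) \left(-3\right) = 9$)
$j{\left(M \right)} = 9 M$
$S{\left(Z \right)} = \frac{2 Z}{-36 + Z}$ ($S{\left(Z \right)} = \frac{Z + Z}{Z + 9 \left(-4\right)} = \frac{2 Z}{Z - 36} = \frac{2 Z}{-36 + Z}$)
$\left(S{\left(b \right)} - 767\right) \left(1045 - 1272\right) = \left(2 \cdot 7 \frac{1}{-36 + 7} - 767\right) \left(1045 - 1272\right) = \left(2 \cdot 7 \frac{1}{-29} - 767\right) \left(-227\right) = \left(2 \cdot 7 \left(- \frac{1}{29}\right) - 767\right) \left(-227\right) = \left(- \frac{14}{29} - 767\right) \left(-227\right) = \left(- \frac{22257}{29}\right) \left(-227\right) = \frac{5052339}{29}$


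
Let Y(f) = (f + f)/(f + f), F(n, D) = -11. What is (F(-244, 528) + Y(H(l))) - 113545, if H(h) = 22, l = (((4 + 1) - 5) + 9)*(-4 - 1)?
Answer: -113555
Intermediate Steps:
l = -45 (l = ((5 - 5) + 9)*(-5) = (0 + 9)*(-5) = 9*(-5) = -45)
Y(f) = 1 (Y(f) = (2*f)/((2*f)) = (2*f)*(1/(2*f)) = 1)
(F(-244, 528) + Y(H(l))) - 113545 = (-11 + 1) - 113545 = -10 - 113545 = -113555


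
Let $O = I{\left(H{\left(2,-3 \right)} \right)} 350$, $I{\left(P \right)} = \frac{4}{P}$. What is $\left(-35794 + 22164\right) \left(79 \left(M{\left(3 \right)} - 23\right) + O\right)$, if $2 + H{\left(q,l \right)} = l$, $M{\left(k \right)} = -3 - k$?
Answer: $35042730$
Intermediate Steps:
$H{\left(q,l \right)} = -2 + l$
$O = -280$ ($O = \frac{4}{-2 - 3} \cdot 350 = \frac{4}{-5} \cdot 350 = 4 \left(- \frac{1}{5}\right) 350 = \left(- \frac{4}{5}\right) 350 = -280$)
$\left(-35794 + 22164\right) \left(79 \left(M{\left(3 \right)} - 23\right) + O\right) = \left(-35794 + 22164\right) \left(79 \left(\left(-3 - 3\right) - 23\right) - 280\right) = - 13630 \left(79 \left(\left(-3 - 3\right) - 23\right) - 280\right) = - 13630 \left(79 \left(-6 - 23\right) - 280\right) = - 13630 \left(79 \left(-29\right) - 280\right) = - 13630 \left(-2291 - 280\right) = \left(-13630\right) \left(-2571\right) = 35042730$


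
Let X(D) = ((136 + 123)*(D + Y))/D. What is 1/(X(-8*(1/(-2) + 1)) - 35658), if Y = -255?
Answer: -4/75551 ≈ -5.2944e-5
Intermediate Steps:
X(D) = (-66045 + 259*D)/D (X(D) = ((136 + 123)*(D - 255))/D = (259*(-255 + D))/D = (-66045 + 259*D)/D)
1/(X(-8*(1/(-2) + 1)) - 35658) = 1/((259 - 66045*(-1/(8*(1/(-2) + 1)))) - 35658) = 1/((259 - 66045*(-1/(8*(-½ + 1)))) - 35658) = 1/((259 - 66045/((-8*½))) - 35658) = 1/((259 - 66045/(-4)) - 35658) = 1/((259 - 66045*(-¼)) - 35658) = 1/((259 + 66045/4) - 35658) = 1/(67081/4 - 35658) = 1/(-75551/4) = -4/75551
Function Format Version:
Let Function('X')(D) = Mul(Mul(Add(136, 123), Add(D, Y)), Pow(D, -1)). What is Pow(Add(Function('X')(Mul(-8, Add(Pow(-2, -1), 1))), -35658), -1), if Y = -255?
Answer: Rational(-4, 75551) ≈ -5.2944e-5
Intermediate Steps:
Function('X')(D) = Mul(Pow(D, -1), Add(-66045, Mul(259, D))) (Function('X')(D) = Mul(Mul(Add(136, 123), Add(D, -255)), Pow(D, -1)) = Mul(Mul(259, Add(-255, D)), Pow(D, -1)) = Mul(Add(-66045, Mul(259, D)), Pow(D, -1)) = Mul(Pow(D, -1), Add(-66045, Mul(259, D))))
Pow(Add(Function('X')(Mul(-8, Add(Pow(-2, -1), 1))), -35658), -1) = Pow(Add(Add(259, Mul(-66045, Pow(Mul(-8, Add(Pow(-2, -1), 1)), -1))), -35658), -1) = Pow(Add(Add(259, Mul(-66045, Pow(Mul(-8, Add(Rational(-1, 2), 1)), -1))), -35658), -1) = Pow(Add(Add(259, Mul(-66045, Pow(Mul(-8, Rational(1, 2)), -1))), -35658), -1) = Pow(Add(Add(259, Mul(-66045, Pow(-4, -1))), -35658), -1) = Pow(Add(Add(259, Mul(-66045, Rational(-1, 4))), -35658), -1) = Pow(Add(Add(259, Rational(66045, 4)), -35658), -1) = Pow(Add(Rational(67081, 4), -35658), -1) = Pow(Rational(-75551, 4), -1) = Rational(-4, 75551)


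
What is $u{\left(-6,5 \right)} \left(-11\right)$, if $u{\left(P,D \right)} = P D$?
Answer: $330$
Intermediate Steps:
$u{\left(P,D \right)} = D P$
$u{\left(-6,5 \right)} \left(-11\right) = 5 \left(-6\right) \left(-11\right) = \left(-30\right) \left(-11\right) = 330$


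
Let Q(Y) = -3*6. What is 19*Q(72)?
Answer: -342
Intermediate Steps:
Q(Y) = -18
19*Q(72) = 19*(-18) = -342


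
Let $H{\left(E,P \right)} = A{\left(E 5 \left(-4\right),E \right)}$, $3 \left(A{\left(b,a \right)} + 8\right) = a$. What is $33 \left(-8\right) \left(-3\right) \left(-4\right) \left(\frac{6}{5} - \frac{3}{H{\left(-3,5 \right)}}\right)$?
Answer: $- \frac{24288}{5} \approx -4857.6$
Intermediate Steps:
$A{\left(b,a \right)} = -8 + \frac{a}{3}$
$H{\left(E,P \right)} = -8 + \frac{E}{3}$
$33 \left(-8\right) \left(-3\right) \left(-4\right) \left(\frac{6}{5} - \frac{3}{H{\left(-3,5 \right)}}\right) = 33 \left(-8\right) \left(-3\right) \left(-4\right) \left(\frac{6}{5} - \frac{3}{-8 + \frac{1}{3} \left(-3\right)}\right) = - 264 \cdot 12 \left(6 \cdot \frac{1}{5} - \frac{3}{-8 - 1}\right) = - 264 \cdot 12 \left(\frac{6}{5} - \frac{3}{-9}\right) = - 264 \cdot 12 \left(\frac{6}{5} - - \frac{1}{3}\right) = - 264 \cdot 12 \left(\frac{6}{5} + \frac{1}{3}\right) = - 264 \cdot 12 \cdot \frac{23}{15} = \left(-264\right) \frac{92}{5} = - \frac{24288}{5}$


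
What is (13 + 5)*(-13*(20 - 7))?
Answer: -3042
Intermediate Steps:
(13 + 5)*(-13*(20 - 7)) = 18*(-13*13) = 18*(-169) = -3042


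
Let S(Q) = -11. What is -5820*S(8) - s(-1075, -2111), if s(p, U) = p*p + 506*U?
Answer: -23439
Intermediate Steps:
s(p, U) = p² + 506*U
-5820*S(8) - s(-1075, -2111) = -5820*(-11) - ((-1075)² + 506*(-2111)) = 64020 - (1155625 - 1068166) = 64020 - 1*87459 = 64020 - 87459 = -23439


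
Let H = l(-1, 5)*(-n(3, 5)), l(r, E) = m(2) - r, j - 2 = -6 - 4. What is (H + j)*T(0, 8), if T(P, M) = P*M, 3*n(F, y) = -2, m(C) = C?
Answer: 0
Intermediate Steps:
n(F, y) = -⅔ (n(F, y) = (⅓)*(-2) = -⅔)
j = -8 (j = 2 + (-6 - 4) = 2 - 10 = -8)
l(r, E) = 2 - r
H = 2 (H = (2 - 1*(-1))*(-1*(-⅔)) = (2 + 1)*(⅔) = 3*(⅔) = 2)
T(P, M) = M*P
(H + j)*T(0, 8) = (2 - 8)*(8*0) = -6*0 = 0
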